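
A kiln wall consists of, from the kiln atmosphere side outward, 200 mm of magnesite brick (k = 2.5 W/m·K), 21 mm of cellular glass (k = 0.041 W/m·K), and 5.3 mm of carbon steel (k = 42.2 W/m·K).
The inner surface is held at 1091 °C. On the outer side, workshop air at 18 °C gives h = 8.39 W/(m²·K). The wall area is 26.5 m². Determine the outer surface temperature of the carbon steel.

Treating each layer as a thermal resistance in series:
R_magnesite brick = L/(kA) = 0.2/(2.5×26.5) = 0.003019 K/W
R_cellular glass = L/(kA) = 0.021/(0.041×26.5) = 0.01933 K/W
R_carbon steel = L/(kA) = 0.0053/(42.2×26.5) = 4.739×10^-6 K/W
R_outer film = 1/(h_o·A) = 1/(8.39×26.5) = 0.004498 K/W
R_total = 0.02685 K/W;  Q = ΔT/R_total = 1073/0.02685 = 39960 W
T_interface = T_inner − Q·ΣR(inner→interface) = 1091 − 40000×0.02235

T ≈ 198 °C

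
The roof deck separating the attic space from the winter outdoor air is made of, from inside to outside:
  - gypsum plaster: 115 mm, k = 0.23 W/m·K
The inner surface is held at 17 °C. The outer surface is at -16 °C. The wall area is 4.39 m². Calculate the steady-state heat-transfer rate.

Series thermal resistances:
R_gypsum plaster = L/(kA) = 0.115/(0.23×4.39) = 0.1139 K/W
R_total = 0.1139 K/W
Q = ΔT / R_total = 33 / 0.1139

Q ≈ 290 W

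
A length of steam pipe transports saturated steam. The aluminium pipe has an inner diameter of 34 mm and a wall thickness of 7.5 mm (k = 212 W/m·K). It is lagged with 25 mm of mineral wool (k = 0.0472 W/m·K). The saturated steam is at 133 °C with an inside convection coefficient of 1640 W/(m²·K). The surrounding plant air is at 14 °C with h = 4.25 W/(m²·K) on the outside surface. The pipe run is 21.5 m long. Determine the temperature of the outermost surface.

T ≈ 42.7 °C

Per-layer cylindrical resistances, series-summed:
R_inner film = 1/(h_i·2πr₁L) = 1/(1640×2π×0.017×21.5) = 2.655×10^-4 K/W
R_aluminium pipe wall = ln(24.5/17)/(2π×212×21.5) = 1.276×10^-5 K/W
R_mineral wool = ln(49.5/24.5)/(2π×0.0472×21.5) = 0.1103 K/W
R_outer film = 1/(h_o·2πr_oL) = 1/(4.25×2π×0.0495×21.5) = 0.03519 K/W
R_total = 0.1458 K/W
Q = ΔT/R_total = 119/0.1458
Q = 816 W
T_interface = T_inner − Q·ΣR(inner→interface) = 133 − 816×0.1106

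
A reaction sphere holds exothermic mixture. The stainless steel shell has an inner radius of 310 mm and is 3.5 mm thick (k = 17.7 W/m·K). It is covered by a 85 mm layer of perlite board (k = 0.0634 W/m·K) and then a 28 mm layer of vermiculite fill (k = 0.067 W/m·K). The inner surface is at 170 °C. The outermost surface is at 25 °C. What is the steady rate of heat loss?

Radial (spherical) resistances in series:
R_stainless steel shell = (1/0.31 − 1/0.3135)/(4π×17.7) = 1.619×10^-4 K/W
R_perlite board = (1/0.3135 − 1/0.3985)/(4π×0.0634) = 0.854 K/W
R_vermiculite fill = (1/0.3985 − 1/0.4265)/(4π×0.067) = 0.1957 K/W
R_total = 1.05 K/W
Q = ΔT/R_total = 145/1.05

Q ≈ 138 W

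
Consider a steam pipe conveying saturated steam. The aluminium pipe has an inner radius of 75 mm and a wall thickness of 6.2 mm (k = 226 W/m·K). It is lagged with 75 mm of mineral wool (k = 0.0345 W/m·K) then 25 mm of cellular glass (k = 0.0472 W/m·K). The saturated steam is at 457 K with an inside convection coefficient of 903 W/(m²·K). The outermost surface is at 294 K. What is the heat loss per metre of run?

q′ ≈ 46.3 W/m

Per-layer cylindrical resistances, series-summed:
R_inner film = 1/(h_i·2πr₁L) = 1/(903×2π×0.075×1) = 0.00235 K/W
R_aluminium pipe wall = ln(81.2/75)/(2π×226×1) = 5.593×10^-5 K/W
R_mineral wool = ln(156.2/81.2)/(2π×0.0345×1) = 3.018 K/W
R_cellular glass = ln(181.2/156.2)/(2π×0.0472×1) = 0.5006 K/W
R_total = 3.521 K/W
Q = ΔT/R_total = 163/3.521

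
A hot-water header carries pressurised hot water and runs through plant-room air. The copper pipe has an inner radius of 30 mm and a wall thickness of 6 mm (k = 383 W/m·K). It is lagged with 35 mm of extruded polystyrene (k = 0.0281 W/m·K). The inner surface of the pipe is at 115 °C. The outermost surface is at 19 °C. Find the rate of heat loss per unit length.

Radial resistances (cylindrical: R_cond = ln(r_o/r_i)/(2πkL), R_conv = 1/(h·2πrL)):
R_copper pipe wall = ln(36/30)/(2π×383×1) = 7.576×10^-5 K/W
R_extruded polystyrene = ln(71/36)/(2π×0.0281×1) = 3.847 K/W
R_total = 3.847 K/W
Q = ΔT/R_total = 96/3.847

q′ ≈ 25 W/m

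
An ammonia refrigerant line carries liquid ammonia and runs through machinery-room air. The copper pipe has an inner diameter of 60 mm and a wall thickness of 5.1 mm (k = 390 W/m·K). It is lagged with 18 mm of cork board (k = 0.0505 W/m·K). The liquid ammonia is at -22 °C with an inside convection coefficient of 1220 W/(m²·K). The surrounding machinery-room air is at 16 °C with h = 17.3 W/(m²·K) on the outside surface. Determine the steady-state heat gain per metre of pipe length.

q′ ≈ 25.6 W/m

For a radial system each layer contributes R = ln(r_out/r_in)/(2πkL); films add R = 1/(hA).
R_inner film = 1/(h_i·2πr₁L) = 1/(1220×2π×0.03×1) = 0.004348 K/W
R_copper pipe wall = ln(35.1/30)/(2π×390×1) = 6.407×10^-5 K/W
R_cork board = ln(53.1/35.1)/(2π×0.0505×1) = 1.305 K/W
R_outer film = 1/(h_o·2πr_oL) = 1/(17.3×2π×0.0531×1) = 0.1733 K/W
R_total = 1.482 K/W
Q = ΔT/R_total = 38/1.482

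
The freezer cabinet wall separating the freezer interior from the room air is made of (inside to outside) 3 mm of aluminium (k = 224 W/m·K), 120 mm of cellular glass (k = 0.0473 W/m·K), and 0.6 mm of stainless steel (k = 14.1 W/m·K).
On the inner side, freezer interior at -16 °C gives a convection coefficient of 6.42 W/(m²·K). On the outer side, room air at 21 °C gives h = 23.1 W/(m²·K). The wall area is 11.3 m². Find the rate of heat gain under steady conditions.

Using the resistance-network approach (series):
R_inner film = 1/(h_i·A) = 1/(6.42×11.3) = 0.01378 K/W
R_aluminium = L/(kA) = 0.003/(224×11.3) = 1.185×10^-6 K/W
R_cellular glass = L/(kA) = 0.12/(0.0473×11.3) = 0.2245 K/W
R_stainless steel = L/(kA) = 0.0006/(14.1×11.3) = 3.766×10^-6 K/W
R_outer film = 1/(h_o·A) = 1/(23.1×11.3) = 0.003831 K/W
R_total = 0.2421 K/W
Q = ΔT / R_total = 37 / 0.2421

Q ≈ 153 W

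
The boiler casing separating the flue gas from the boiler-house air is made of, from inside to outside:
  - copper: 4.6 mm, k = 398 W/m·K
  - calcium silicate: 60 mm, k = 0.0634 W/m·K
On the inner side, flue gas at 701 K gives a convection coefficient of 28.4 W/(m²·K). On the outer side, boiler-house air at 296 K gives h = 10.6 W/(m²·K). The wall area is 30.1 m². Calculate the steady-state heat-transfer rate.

Q ≈ 11300 W

Thermal resistances in series:
R_inner film = 1/(h_i·A) = 1/(28.4×30.1) = 0.00117 K/W
R_copper = L/(kA) = 0.0046/(398×30.1) = 3.84×10^-7 K/W
R_calcium silicate = L/(kA) = 0.06/(0.0634×30.1) = 0.03144 K/W
R_outer film = 1/(h_o·A) = 1/(10.6×30.1) = 0.003134 K/W
R_total = 0.03575 K/W
Q = ΔT / R_total = 405 / 0.03575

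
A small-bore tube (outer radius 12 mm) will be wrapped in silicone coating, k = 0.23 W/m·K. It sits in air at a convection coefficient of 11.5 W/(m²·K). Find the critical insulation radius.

For a cylinder r_cr = k/h = 0.23/11.5
r_cr = 20 mm; since the bare radius (12 mm) is below r_cr, adding a thin layer of insulation will *increase* heat loss.

r_cr ≈ 20 mm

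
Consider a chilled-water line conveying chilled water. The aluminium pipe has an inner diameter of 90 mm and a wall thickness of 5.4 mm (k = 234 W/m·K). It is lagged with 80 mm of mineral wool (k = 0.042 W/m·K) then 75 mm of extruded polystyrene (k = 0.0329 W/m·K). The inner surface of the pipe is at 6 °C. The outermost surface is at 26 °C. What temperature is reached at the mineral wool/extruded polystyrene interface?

T ≈ 18.4 °C

Treating each annulus and film as a series resistance:
R_aluminium pipe wall = ln(50.4/45)/(2π×234×1) = 7.708×10^-5 K/W
R_mineral wool = ln(130.4/50.4)/(2π×0.042×1) = 3.602 K/W
R_extruded polystyrene = ln(205.4/130.4)/(2π×0.0329×1) = 2.198 K/W
R_total = 5.8 K/W
Q = ΔT/R_total = 20/5.8
Q = 3.45 W/m
T_interface = T_inner + Q·ΣR(inner→interface) = 6 + 3.45×3.602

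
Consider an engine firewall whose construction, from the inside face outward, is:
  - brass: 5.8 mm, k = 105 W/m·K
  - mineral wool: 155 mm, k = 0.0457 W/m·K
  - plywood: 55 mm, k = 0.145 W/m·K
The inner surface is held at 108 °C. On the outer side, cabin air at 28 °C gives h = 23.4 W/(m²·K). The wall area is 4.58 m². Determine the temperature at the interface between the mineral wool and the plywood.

T ≈ 36.9 °C

Treating each layer as a thermal resistance in series:
R_brass = L/(kA) = 0.0058/(105×4.58) = 1.206×10^-5 K/W
R_mineral wool = L/(kA) = 0.155/(0.0457×4.58) = 0.7405 K/W
R_plywood = L/(kA) = 0.055/(0.145×4.58) = 0.08282 K/W
R_outer film = 1/(h_o·A) = 1/(23.4×4.58) = 0.009331 K/W
R_total = 0.8327 K/W;  Q = ΔT/R_total = 80/0.8327 = 96.07 W
T_interface = T_inner − Q·ΣR(inner→interface) = 108 − 96.1×0.7406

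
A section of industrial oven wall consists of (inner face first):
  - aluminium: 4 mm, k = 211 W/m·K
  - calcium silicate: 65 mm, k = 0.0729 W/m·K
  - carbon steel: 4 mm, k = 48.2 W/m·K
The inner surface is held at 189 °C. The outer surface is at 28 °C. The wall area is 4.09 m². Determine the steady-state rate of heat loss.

Q ≈ 738 W

Treating each layer as a thermal resistance in series:
R_aluminium = L/(kA) = 0.004/(211×4.09) = 4.635×10^-6 K/W
R_calcium silicate = L/(kA) = 0.065/(0.0729×4.09) = 0.218 K/W
R_carbon steel = L/(kA) = 0.004/(48.2×4.09) = 2.029×10^-5 K/W
R_total = 0.218 K/W
Q = ΔT / R_total = 161 / 0.218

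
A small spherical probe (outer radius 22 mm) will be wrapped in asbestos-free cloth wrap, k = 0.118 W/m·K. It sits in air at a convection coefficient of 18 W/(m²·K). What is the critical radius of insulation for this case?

r_cr ≈ 13.1 mm

For a sphere r_cr = 2k/h = 2×0.118/18
r_cr = 13.1 mm; since the bare radius (22 mm) is above r_cr, any added insulation will reduce heat loss.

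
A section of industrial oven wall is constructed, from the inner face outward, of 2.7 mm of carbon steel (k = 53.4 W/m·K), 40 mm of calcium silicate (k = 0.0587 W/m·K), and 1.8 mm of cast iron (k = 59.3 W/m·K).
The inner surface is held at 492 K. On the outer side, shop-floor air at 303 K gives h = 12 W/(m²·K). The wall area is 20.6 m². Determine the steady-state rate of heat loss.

Model the wall as resistances in series:
R_carbon steel = L/(kA) = 0.0027/(53.4×20.6) = 2.454×10^-6 K/W
R_calcium silicate = L/(kA) = 0.04/(0.0587×20.6) = 0.03308 K/W
R_cast iron = L/(kA) = 0.0018/(59.3×20.6) = 1.474×10^-6 K/W
R_outer film = 1/(h_o·A) = 1/(12×20.6) = 0.004045 K/W
R_total = 0.03713 K/W
Q = ΔT / R_total = 189 / 0.03713

Q ≈ 5090 W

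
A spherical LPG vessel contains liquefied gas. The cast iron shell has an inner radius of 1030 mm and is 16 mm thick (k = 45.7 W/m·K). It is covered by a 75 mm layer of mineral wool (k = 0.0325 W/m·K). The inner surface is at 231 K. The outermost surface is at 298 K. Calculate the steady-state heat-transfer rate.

Q ≈ 428 W

Each spherical layer contributes R = (1/r_i − 1/r_o)/(4πk):
R_cast iron shell = (1/1.03 − 1/1.046)/(4π×45.7) = 2.586×10^-5 K/W
R_mineral wool = (1/1.046 − 1/1.121)/(4π×0.0325) = 0.1566 K/W
R_total = 0.1566 K/W
Q = ΔT/R_total = 67/0.1566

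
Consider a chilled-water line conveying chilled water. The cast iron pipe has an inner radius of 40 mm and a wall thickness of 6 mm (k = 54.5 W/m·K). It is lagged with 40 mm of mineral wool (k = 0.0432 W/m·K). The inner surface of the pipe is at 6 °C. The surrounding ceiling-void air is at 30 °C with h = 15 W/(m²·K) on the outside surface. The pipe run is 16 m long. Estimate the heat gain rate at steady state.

Treating each annulus and film as a series resistance:
R_cast iron pipe wall = ln(46/40)/(2π×54.5×16) = 2.551×10^-5 K/W
R_mineral wool = ln(86/46)/(2π×0.0432×16) = 0.1441 K/W
R_outer film = 1/(h_o·2πr_oL) = 1/(15×2π×0.086×16) = 0.007711 K/W
R_total = 0.1518 K/W
Q = ΔT/R_total = 24/0.1518

Q ≈ 158 W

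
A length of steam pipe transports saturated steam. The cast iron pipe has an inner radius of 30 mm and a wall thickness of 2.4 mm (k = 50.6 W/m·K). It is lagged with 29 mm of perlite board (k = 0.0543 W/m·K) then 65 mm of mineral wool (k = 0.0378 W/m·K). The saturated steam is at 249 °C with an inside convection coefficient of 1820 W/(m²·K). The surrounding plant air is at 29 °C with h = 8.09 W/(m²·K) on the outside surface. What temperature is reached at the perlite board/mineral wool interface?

T ≈ 168 °C

Treating each annulus and film as a series resistance:
R_inner film = 1/(h_i·2πr₁L) = 1/(1820×2π×0.03×1) = 0.002915 K/W
R_cast iron pipe wall = ln(32.4/30)/(2π×50.6×1) = 2.421×10^-4 K/W
R_perlite board = ln(61.4/32.4)/(2π×0.0543×1) = 1.874 K/W
R_mineral wool = ln(126.4/61.4)/(2π×0.0378×1) = 3.04 K/W
R_outer film = 1/(h_o·2πr_oL) = 1/(8.09×2π×0.1264×1) = 0.1556 K/W
R_total = 5.073 K/W
Q = ΔT/R_total = 220/5.073
Q = 43.4 W/m
T_interface = T_inner − Q·ΣR(inner→interface) = 249 − 43.4×1.877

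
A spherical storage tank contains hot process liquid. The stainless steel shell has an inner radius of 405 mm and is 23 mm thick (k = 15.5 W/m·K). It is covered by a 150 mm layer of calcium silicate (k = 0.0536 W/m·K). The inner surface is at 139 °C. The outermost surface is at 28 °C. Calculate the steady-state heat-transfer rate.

Q ≈ 123 W

Radial (spherical) resistances in series:
R_stainless steel shell = (1/0.405 − 1/0.428)/(4π×15.5) = 6.812×10^-4 K/W
R_calcium silicate = (1/0.428 − 1/0.578)/(4π×0.0536) = 0.9002 K/W
R_total = 0.9009 K/W
Q = ΔT/R_total = 111/0.9009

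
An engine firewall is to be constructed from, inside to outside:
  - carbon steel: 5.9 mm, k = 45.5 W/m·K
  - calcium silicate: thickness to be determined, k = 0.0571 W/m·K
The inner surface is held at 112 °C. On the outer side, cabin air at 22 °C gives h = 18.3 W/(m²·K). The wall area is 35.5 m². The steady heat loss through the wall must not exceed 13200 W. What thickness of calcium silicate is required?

L ≈ 10.7 mm

Treating each layer as a thermal resistance in series:
R_carbon steel = L/(kA) = 0.0059/(45.5×35.5) = 3.653×10^-6 K/W
R_outer film = 1/(h_o·A) = 1/(18.3×35.5) = 0.001539 K/W
Sum of the known resistances R_other = 0.001543 K/W
Required total resistance R_tot = ΔT/Q_allow = 90/13200 = 0.006818 K/W
R_calcium silicate = R_tot − R_other = 0.005275 K/W
L = R·k·A = 0.005275×0.0571×35.5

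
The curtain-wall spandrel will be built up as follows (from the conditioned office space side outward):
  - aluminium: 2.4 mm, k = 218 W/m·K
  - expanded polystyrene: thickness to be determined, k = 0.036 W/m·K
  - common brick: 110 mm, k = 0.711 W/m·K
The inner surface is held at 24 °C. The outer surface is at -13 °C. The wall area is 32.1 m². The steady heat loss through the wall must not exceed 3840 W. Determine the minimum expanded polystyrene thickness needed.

L ≈ 5.56 mm

Treating each layer as a thermal resistance in series:
R_aluminium = L/(kA) = 0.0024/(218×32.1) = 3.43×10^-7 K/W
R_common brick = L/(kA) = 0.11/(0.711×32.1) = 0.00482 K/W
Sum of the known resistances R_other = 0.00482 K/W
Required total resistance R_tot = ΔT/Q_allow = 37/3840 = 0.009635 K/W
R_expanded polystyrene = R_tot − R_other = 0.004815 K/W
L = R·k·A = 0.004815×0.036×32.1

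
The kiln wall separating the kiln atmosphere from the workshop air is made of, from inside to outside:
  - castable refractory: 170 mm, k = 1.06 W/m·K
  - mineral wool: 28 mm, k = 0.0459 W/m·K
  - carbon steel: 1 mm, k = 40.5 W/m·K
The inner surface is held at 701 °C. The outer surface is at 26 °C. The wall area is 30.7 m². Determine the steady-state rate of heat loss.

Series thermal resistances:
R_castable refractory = L/(kA) = 0.17/(1.06×30.7) = 0.005224 K/W
R_mineral wool = L/(kA) = 0.028/(0.0459×30.7) = 0.01987 K/W
R_carbon steel = L/(kA) = 0.001/(40.5×30.7) = 8.043×10^-7 K/W
R_total = 0.0251 K/W
Q = ΔT / R_total = 675 / 0.0251

Q ≈ 26900 W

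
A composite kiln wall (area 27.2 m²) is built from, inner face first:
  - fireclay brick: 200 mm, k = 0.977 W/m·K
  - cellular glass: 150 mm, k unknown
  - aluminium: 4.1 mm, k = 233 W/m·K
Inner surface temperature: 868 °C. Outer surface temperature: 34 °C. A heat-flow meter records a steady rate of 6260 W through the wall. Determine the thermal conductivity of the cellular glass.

k ≈ 0.0439 W/(m·K)

Model the wall as resistances in series:
R_fireclay brick = L/(kA) = 0.2/(0.977×27.2) = 0.007526 K/W
R_aluminium = L/(kA) = 0.0041/(233×27.2) = 6.469×10^-7 K/W
Sum of known resistances R_other = 0.007527 K/W
Total R = ΔT/Q = 834/6260 = 0.1332 K/W
R_cellular glass = R_total − R_other = 0.1257 K/W
k = L/(R·A) = 0.15/(0.1257×27.2)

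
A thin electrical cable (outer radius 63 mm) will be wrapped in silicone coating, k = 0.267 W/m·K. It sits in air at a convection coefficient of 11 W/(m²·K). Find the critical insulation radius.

r_cr ≈ 24.3 mm

For a cylinder r_cr = k/h = 0.267/11
r_cr = 24.3 mm; since the bare radius (63 mm) is above r_cr, any added insulation will reduce heat loss.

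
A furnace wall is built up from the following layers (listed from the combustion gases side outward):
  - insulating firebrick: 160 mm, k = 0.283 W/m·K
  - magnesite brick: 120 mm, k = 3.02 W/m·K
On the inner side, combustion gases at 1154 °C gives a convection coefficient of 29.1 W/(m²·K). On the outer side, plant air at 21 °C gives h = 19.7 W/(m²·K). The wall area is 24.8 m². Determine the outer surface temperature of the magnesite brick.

Series thermal resistances:
R_inner film = 1/(h_i·A) = 1/(29.1×24.8) = 0.001386 K/W
R_insulating firebrick = L/(kA) = 0.16/(0.283×24.8) = 0.0228 K/W
R_magnesite brick = L/(kA) = 0.12/(3.02×24.8) = 0.001602 K/W
R_outer film = 1/(h_o·A) = 1/(19.7×24.8) = 0.002047 K/W
R_total = 0.02783 K/W;  Q = ΔT/R_total = 1133/0.02783 = 40710 W
T_interface = T_inner − Q·ΣR(inner→interface) = 1154 − 40700×0.02579

T ≈ 104 °C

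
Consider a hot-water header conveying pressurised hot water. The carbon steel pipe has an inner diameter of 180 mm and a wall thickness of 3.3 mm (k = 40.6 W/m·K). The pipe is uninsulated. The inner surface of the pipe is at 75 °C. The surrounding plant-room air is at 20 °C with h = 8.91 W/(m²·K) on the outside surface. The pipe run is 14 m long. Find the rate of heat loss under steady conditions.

Q ≈ 4020 W

Per-layer cylindrical resistances, series-summed:
R_carbon steel pipe wall = ln(93.3/90)/(2π×40.6×14) = 1.008×10^-5 K/W
R_outer film = 1/(h_o·2πr_oL) = 1/(8.91×2π×0.0933×14) = 0.01368 K/W
R_total = 0.01369 K/W
Q = ΔT/R_total = 55/0.01369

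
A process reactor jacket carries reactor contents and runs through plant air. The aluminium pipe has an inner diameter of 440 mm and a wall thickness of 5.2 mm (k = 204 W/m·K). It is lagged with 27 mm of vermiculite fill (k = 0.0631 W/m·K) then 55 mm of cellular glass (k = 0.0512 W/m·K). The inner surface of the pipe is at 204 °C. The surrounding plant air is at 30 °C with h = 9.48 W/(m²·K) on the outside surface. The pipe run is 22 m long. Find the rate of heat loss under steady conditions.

Radial resistances (cylindrical: R_cond = ln(r_o/r_i)/(2πkL), R_conv = 1/(h·2πrL)):
R_aluminium pipe wall = ln(225.2/220)/(2π×204×22) = 8.284×10^-7 K/W
R_vermiculite fill = ln(252.2/225.2)/(2π×0.0631×22) = 0.01298 K/W
R_cellular glass = ln(307.2/252.2)/(2π×0.0512×22) = 0.02787 K/W
R_outer film = 1/(h_o·2πr_oL) = 1/(9.48×2π×0.3072×22) = 0.002484 K/W
R_total = 0.04334 K/W
Q = ΔT/R_total = 174/0.04334

Q ≈ 4010 W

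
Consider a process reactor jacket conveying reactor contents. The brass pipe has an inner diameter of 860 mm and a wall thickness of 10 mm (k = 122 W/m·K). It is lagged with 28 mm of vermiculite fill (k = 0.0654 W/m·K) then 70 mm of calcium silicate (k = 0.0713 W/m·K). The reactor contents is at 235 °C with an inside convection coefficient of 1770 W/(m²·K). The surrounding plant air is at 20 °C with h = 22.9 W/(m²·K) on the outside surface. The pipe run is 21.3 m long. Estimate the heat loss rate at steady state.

Q ≈ 9650 W

Cylindrical conduction, so R = ln(r₂/r₁)/(2πkL) per layer, in series:
R_inner film = 1/(h_i·2πr₁L) = 1/(1770×2π×0.43×21.3) = 9.817×10^-6 K/W
R_brass pipe wall = ln(440/430)/(2π×122×21.3) = 1.408×10^-6 K/W
R_vermiculite fill = ln(468/440)/(2π×0.0654×21.3) = 0.007049 K/W
R_calcium silicate = ln(538/468)/(2π×0.0713×21.3) = 0.01461 K/W
R_outer film = 1/(h_o·2πr_oL) = 1/(22.9×2π×0.538×21.3) = 6.065×10^-4 K/W
R_total = 0.02227 K/W
Q = ΔT/R_total = 215/0.02227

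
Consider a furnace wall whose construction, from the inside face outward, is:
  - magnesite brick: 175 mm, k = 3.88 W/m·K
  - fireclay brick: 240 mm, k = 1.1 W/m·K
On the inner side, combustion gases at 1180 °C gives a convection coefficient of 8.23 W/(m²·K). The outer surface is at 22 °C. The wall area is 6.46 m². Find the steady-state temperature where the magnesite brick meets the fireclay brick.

T ≈ 679 °C

Treating each layer as a thermal resistance in series:
R_inner film = 1/(h_i·A) = 1/(8.23×6.46) = 0.01881 K/W
R_magnesite brick = L/(kA) = 0.175/(3.88×6.46) = 0.006982 K/W
R_fireclay brick = L/(kA) = 0.24/(1.1×6.46) = 0.03377 K/W
R_total = 0.05957 K/W;  Q = ΔT/R_total = 1158/0.05957 = 19440 W
T_interface = T_inner − Q·ΣR(inner→interface) = 1180 − 19400×0.02579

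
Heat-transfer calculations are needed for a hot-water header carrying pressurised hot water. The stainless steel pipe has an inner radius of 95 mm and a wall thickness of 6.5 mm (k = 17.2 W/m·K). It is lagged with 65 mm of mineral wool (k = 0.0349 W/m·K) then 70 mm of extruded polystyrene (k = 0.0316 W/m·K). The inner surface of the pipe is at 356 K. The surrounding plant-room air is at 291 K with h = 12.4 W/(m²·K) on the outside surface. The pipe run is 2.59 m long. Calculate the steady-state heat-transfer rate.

Radial resistances (cylindrical: R_cond = ln(r_o/r_i)/(2πkL), R_conv = 1/(h·2πrL)):
R_stainless steel pipe wall = ln(101.5/95)/(2π×17.2×2.59) = 2.364×10^-4 K/W
R_mineral wool = ln(166.5/101.5)/(2π×0.0349×2.59) = 0.8715 K/W
R_extruded polystyrene = ln(236.5/166.5)/(2π×0.0316×2.59) = 0.6825 K/W
R_outer film = 1/(h_o·2πr_oL) = 1/(12.4×2π×0.2365×2.59) = 0.02095 K/W
R_total = 1.575 K/W
Q = ΔT/R_total = 65/1.575

Q ≈ 41.3 W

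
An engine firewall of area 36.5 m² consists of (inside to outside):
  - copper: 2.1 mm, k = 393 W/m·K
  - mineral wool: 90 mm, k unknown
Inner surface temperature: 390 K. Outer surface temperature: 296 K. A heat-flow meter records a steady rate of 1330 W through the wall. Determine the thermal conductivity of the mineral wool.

Series thermal resistances:
R_copper = L/(kA) = 0.0021/(393×36.5) = 1.464×10^-7 K/W
Sum of known resistances R_other = 1.464×10^-7 K/W
Total R = ΔT/Q = 94/1330 = 0.07068 K/W
R_mineral wool = R_total − R_other = 0.07068 K/W
k = L/(R·A) = 0.09/(0.07068×36.5)

k ≈ 0.0349 W/(m·K)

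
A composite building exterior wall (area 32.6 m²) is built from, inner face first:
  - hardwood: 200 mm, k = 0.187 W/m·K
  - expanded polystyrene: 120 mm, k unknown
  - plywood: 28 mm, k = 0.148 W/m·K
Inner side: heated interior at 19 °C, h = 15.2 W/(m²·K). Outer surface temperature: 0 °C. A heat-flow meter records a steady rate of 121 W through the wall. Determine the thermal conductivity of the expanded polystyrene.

k ≈ 0.0316 W/(m·K)

Model the wall as resistances in series:
R_inner film = 1/(h_i·A) = 1/(15.2×32.6) = 0.002018 K/W
R_hardwood = L/(kA) = 0.2/(0.187×32.6) = 0.03281 K/W
R_plywood = L/(kA) = 0.028/(0.148×32.6) = 0.005803 K/W
Sum of known resistances R_other = 0.04063 K/W
Total R = ΔT/Q = 19/121 = 0.157 K/W
R_expanded polystyrene = R_total − R_other = 0.1164 K/W
k = L/(R·A) = 0.12/(0.1164×32.6)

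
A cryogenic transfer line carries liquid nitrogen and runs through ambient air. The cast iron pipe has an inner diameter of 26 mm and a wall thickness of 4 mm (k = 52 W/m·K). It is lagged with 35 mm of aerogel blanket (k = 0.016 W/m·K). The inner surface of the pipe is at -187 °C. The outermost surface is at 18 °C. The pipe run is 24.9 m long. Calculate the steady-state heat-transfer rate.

Cylindrical conduction, so R = ln(r₂/r₁)/(2πkL) per layer, in series:
R_cast iron pipe wall = ln(17/13)/(2π×52×24.9) = 3.297×10^-5 K/W
R_aerogel blanket = ln(52/17)/(2π×0.016×24.9) = 0.4466 K/W
R_total = 0.4467 K/W
Q = ΔT/R_total = 205/0.4467

Q ≈ 459 W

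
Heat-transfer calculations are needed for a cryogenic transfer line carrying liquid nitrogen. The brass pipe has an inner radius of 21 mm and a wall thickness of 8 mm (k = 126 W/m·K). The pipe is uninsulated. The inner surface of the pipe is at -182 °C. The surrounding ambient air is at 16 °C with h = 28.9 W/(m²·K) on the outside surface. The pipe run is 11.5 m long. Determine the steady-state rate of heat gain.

For a radial system each layer contributes R = ln(r_out/r_in)/(2πkL); films add R = 1/(hA).
R_brass pipe wall = ln(29/21)/(2π×126×11.5) = 3.545×10^-5 K/W
R_outer film = 1/(h_o·2πr_oL) = 1/(28.9×2π×0.029×11.5) = 0.01651 K/W
R_total = 0.01655 K/W
Q = ΔT/R_total = 198/0.01655

Q ≈ 12000 W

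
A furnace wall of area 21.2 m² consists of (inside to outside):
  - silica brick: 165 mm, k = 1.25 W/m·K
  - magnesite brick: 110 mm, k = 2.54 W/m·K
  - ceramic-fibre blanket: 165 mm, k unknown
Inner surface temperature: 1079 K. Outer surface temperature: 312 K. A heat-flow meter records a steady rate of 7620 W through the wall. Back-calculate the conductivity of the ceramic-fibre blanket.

Thermal resistances in series:
R_silica brick = L/(kA) = 0.165/(1.25×21.2) = 0.006226 K/W
R_magnesite brick = L/(kA) = 0.11/(2.54×21.2) = 0.002043 K/W
Sum of known resistances R_other = 0.008269 K/W
Total R = ΔT/Q = 767/7620 = 0.1007 K/W
R_ceramic-fibre blanket = R_total − R_other = 0.09239 K/W
k = L/(R·A) = 0.165/(0.09239×21.2)

k ≈ 0.0842 W/(m·K)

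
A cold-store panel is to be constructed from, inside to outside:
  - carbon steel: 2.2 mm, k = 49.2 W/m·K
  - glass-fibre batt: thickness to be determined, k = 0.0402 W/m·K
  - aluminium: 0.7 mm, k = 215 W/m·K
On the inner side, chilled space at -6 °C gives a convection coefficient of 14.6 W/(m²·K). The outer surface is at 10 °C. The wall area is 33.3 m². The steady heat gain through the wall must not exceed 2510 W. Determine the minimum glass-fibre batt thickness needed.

Series thermal resistances:
R_inner film = 1/(h_i·A) = 1/(14.6×33.3) = 0.002057 K/W
R_carbon steel = L/(kA) = 0.0022/(49.2×33.3) = 1.343×10^-6 K/W
R_aluminium = L/(kA) = 0.0007/(215×33.3) = 9.777×10^-8 K/W
Sum of the known resistances R_other = 0.002058 K/W
Required total resistance R_tot = ΔT/Q_allow = 16/2510 = 0.006375 K/W
R_glass-fibre batt = R_tot − R_other = 0.004316 K/W
L = R·k·A = 0.004316×0.0402×33.3

L ≈ 5.78 mm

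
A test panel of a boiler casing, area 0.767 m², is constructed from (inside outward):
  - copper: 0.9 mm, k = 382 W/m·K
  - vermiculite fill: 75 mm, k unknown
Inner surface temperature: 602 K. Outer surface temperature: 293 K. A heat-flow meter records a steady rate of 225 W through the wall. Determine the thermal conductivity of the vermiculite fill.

k ≈ 0.0712 W/(m·K)

Treating each layer as a thermal resistance in series:
R_copper = L/(kA) = 0.0009/(382×0.767) = 3.072×10^-6 K/W
Sum of known resistances R_other = 3.072×10^-6 K/W
Total R = ΔT/Q = 309/225 = 1.373 K/W
R_vermiculite fill = R_total − R_other = 1.373 K/W
k = L/(R·A) = 0.075/(1.373×0.767)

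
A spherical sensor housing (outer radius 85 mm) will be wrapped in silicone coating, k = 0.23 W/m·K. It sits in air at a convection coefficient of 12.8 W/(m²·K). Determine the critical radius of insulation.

r_cr ≈ 35.9 mm

For a sphere r_cr = 2k/h = 2×0.23/12.8
r_cr = 35.9 mm; since the bare radius (85 mm) is above r_cr, any added insulation will reduce heat loss.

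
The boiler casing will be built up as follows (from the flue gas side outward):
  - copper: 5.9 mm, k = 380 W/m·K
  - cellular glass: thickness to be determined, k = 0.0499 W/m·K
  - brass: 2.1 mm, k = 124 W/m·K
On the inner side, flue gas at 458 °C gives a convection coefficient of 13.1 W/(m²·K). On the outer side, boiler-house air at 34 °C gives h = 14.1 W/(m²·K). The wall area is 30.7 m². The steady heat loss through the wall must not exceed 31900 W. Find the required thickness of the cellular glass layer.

L ≈ 13 mm

Thermal resistances in series:
R_inner film = 1/(h_i·A) = 1/(13.1×30.7) = 0.002487 K/W
R_copper = L/(kA) = 0.0059/(380×30.7) = 5.057×10^-7 K/W
R_brass = L/(kA) = 0.0021/(124×30.7) = 5.516×10^-7 K/W
R_outer film = 1/(h_o·A) = 1/(14.1×30.7) = 0.00231 K/W
Sum of the known resistances R_other = 0.004798 K/W
Required total resistance R_tot = ΔT/Q_allow = 424/31900 = 0.01329 K/W
R_cellular glass = R_tot − R_other = 0.008494 K/W
L = R·k·A = 0.008494×0.0499×30.7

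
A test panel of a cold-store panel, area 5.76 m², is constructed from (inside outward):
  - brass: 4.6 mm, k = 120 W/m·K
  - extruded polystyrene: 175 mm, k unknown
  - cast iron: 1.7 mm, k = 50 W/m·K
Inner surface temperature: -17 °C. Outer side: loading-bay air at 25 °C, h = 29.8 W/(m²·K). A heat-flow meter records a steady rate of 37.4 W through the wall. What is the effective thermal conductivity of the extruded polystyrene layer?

Model the wall as resistances in series:
R_brass = L/(kA) = 0.0046/(120×5.76) = 6.655×10^-6 K/W
R_cast iron = L/(kA) = 0.0017/(50×5.76) = 5.903×10^-6 K/W
R_outer film = 1/(h_o·A) = 1/(29.8×5.76) = 0.005826 K/W
Sum of known resistances R_other = 0.005838 K/W
Total R = ΔT/Q = 42/37.4 = 1.123 K/W
R_extruded polystyrene = R_total − R_other = 1.117 K/W
k = L/(R·A) = 0.175/(1.117×5.76)

k ≈ 0.0272 W/(m·K)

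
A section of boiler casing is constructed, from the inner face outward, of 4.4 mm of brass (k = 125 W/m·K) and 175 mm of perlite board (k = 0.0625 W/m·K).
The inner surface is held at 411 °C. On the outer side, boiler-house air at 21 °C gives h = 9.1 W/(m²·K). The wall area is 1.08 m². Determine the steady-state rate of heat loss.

Treating each layer as a thermal resistance in series:
R_brass = L/(kA) = 0.0044/(125×1.08) = 3.259×10^-5 K/W
R_perlite board = L/(kA) = 0.175/(0.0625×1.08) = 2.593 K/W
R_outer film = 1/(h_o·A) = 1/(9.1×1.08) = 0.1018 K/W
R_total = 2.694 K/W
Q = ΔT / R_total = 390 / 2.694

Q ≈ 145 W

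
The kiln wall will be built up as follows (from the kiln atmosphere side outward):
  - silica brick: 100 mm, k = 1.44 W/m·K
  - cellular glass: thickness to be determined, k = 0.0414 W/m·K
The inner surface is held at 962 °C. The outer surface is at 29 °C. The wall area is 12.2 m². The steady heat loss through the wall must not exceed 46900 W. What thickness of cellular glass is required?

L ≈ 7.17 mm

Using the resistance-network approach (series):
R_silica brick = L/(kA) = 0.1/(1.44×12.2) = 0.005692 K/W
Sum of the known resistances R_other = 0.005692 K/W
Required total resistance R_tot = ΔT/Q_allow = 933/46900 = 0.01989 K/W
R_cellular glass = R_tot − R_other = 0.0142 K/W
L = R·k·A = 0.0142×0.0414×12.2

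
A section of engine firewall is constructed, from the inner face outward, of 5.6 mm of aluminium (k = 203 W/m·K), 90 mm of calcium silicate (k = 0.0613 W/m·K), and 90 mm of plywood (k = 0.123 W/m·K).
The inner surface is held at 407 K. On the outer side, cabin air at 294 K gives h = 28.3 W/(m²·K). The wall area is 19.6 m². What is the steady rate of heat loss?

Q ≈ 991 W

Treating each layer as a thermal resistance in series:
R_aluminium = L/(kA) = 0.0056/(203×19.6) = 1.407×10^-6 K/W
R_calcium silicate = L/(kA) = 0.09/(0.0613×19.6) = 0.07491 K/W
R_plywood = L/(kA) = 0.09/(0.123×19.6) = 0.03733 K/W
R_outer film = 1/(h_o·A) = 1/(28.3×19.6) = 0.001803 K/W
R_total = 0.114 K/W
Q = ΔT / R_total = 113 / 0.114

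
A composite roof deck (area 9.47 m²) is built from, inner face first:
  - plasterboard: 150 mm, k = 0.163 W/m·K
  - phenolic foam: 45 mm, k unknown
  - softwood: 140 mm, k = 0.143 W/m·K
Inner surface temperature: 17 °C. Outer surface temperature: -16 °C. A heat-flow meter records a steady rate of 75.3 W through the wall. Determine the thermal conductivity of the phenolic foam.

Model the wall as resistances in series:
R_plasterboard = L/(kA) = 0.15/(0.163×9.47) = 0.09717 K/W
R_softwood = L/(kA) = 0.14/(0.143×9.47) = 0.1034 K/W
Sum of known resistances R_other = 0.2006 K/W
Total R = ΔT/Q = 33/75.3 = 0.4382 K/W
R_phenolic foam = R_total − R_other = 0.2377 K/W
k = L/(R·A) = 0.045/(0.2377×9.47)

k ≈ 0.02 W/(m·K)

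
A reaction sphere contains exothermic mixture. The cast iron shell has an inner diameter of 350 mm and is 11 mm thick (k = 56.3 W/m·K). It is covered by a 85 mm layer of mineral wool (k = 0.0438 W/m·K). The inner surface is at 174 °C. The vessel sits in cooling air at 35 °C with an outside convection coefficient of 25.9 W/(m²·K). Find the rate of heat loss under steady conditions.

Radial (spherical) resistances in series:
R_cast iron shell = (1/0.175 − 1/0.186)/(4π×56.3) = 4.777×10^-4 K/W
R_mineral wool = (1/0.186 − 1/0.271)/(4π×0.0438) = 3.064 K/W
R_outer film = 1/(h·4πr_o²) = 1/(25.9×4π×0.271²) = 0.04184 K/W
R_total = 3.106 K/W
Q = ΔT/R_total = 139/3.106

Q ≈ 44.8 W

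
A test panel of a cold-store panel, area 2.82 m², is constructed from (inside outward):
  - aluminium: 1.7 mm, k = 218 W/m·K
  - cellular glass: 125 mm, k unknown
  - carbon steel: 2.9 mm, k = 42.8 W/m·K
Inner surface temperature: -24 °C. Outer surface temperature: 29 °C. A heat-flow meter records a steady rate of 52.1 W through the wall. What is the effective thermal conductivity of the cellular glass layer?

Treating each layer as a thermal resistance in series:
R_aluminium = L/(kA) = 0.0017/(218×2.82) = 2.765×10^-6 K/W
R_carbon steel = L/(kA) = 0.0029/(42.8×2.82) = 2.403×10^-5 K/W
Sum of known resistances R_other = 2.679×10^-5 K/W
Total R = ΔT/Q = 53/52.1 = 1.017 K/W
R_cellular glass = R_total − R_other = 1.017 K/W
k = L/(R·A) = 0.125/(1.017×2.82)

k ≈ 0.0436 W/(m·K)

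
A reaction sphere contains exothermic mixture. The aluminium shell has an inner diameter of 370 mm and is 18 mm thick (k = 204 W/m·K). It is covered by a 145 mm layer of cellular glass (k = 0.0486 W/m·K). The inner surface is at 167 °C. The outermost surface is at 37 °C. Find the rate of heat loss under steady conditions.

Each spherical layer contributes R = (1/r_i − 1/r_o)/(4πk):
R_aluminium shell = (1/0.185 − 1/0.203)/(4π×204) = 1.87×10^-4 K/W
R_cellular glass = (1/0.203 − 1/0.348)/(4π×0.0486) = 3.361 K/W
R_total = 3.361 K/W
Q = ΔT/R_total = 130/3.361

Q ≈ 38.7 W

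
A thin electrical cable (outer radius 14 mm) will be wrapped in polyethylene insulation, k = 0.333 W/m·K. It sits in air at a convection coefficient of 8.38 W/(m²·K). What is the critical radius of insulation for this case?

r_cr ≈ 39.7 mm

For a cylinder r_cr = k/h = 0.333/8.38
r_cr = 39.7 mm; since the bare radius (14 mm) is below r_cr, adding a thin layer of insulation will *increase* heat loss.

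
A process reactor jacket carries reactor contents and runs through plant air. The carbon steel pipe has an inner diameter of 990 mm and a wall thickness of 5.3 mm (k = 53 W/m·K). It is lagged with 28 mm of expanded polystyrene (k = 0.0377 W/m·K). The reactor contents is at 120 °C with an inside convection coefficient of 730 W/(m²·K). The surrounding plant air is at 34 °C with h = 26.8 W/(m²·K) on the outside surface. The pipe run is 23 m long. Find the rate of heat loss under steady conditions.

Q ≈ 8190 W

Treating each annulus and film as a series resistance:
R_inner film = 1/(h_i·2πr₁L) = 1/(730×2π×0.495×23) = 1.915×10^-5 K/W
R_carbon steel pipe wall = ln(500.3/495)/(2π×53×23) = 1.391×10^-6 K/W
R_expanded polystyrene = ln(528.3/500.3)/(2π×0.0377×23) = 0.009995 K/W
R_outer film = 1/(h_o·2πr_oL) = 1/(26.8×2π×0.5283×23) = 4.887×10^-4 K/W
R_total = 0.0105 K/W
Q = ΔT/R_total = 86/0.0105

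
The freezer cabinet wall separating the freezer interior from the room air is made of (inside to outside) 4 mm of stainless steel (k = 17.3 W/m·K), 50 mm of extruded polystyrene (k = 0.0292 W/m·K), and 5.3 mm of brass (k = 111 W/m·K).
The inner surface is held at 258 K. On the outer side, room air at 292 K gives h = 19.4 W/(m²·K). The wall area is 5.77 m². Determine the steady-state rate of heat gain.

Q ≈ 111 W

Series thermal resistances:
R_stainless steel = L/(kA) = 0.004/(17.3×5.77) = 4.007×10^-5 K/W
R_extruded polystyrene = L/(kA) = 0.05/(0.0292×5.77) = 0.2968 K/W
R_brass = L/(kA) = 0.0053/(111×5.77) = 8.275×10^-6 K/W
R_outer film = 1/(h_o·A) = 1/(19.4×5.77) = 0.008934 K/W
R_total = 0.3057 K/W
Q = ΔT / R_total = 34 / 0.3057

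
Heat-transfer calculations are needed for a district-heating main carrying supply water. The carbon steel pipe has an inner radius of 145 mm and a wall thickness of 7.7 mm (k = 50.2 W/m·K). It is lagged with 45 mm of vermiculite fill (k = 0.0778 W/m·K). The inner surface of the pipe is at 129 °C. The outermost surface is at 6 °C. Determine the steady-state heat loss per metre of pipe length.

q′ ≈ 233 W/m

Radial resistances (cylindrical: R_cond = ln(r_o/r_i)/(2πkL), R_conv = 1/(h·2πrL)):
R_carbon steel pipe wall = ln(152.7/145)/(2π×50.2×1) = 1.64×10^-4 K/W
R_vermiculite fill = ln(197.7/152.7)/(2π×0.0778×1) = 0.5284 K/W
R_total = 0.5285 K/W
Q = ΔT/R_total = 123/0.5285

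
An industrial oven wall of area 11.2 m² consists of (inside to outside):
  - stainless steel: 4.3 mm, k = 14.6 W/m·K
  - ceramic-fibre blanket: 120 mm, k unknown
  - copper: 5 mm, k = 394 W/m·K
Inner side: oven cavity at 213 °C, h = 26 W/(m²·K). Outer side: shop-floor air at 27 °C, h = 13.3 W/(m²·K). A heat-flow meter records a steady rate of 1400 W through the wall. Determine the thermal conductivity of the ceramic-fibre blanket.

k ≈ 0.0873 W/(m·K)

Model the wall as resistances in series:
R_inner film = 1/(h_i·A) = 1/(26×11.2) = 0.003434 K/W
R_stainless steel = L/(kA) = 0.0043/(14.6×11.2) = 2.63×10^-5 K/W
R_copper = L/(kA) = 0.005/(394×11.2) = 1.133×10^-6 K/W
R_outer film = 1/(h_o·A) = 1/(13.3×11.2) = 0.006713 K/W
Sum of known resistances R_other = 0.01017 K/W
Total R = ΔT/Q = 186/1400 = 0.1329 K/W
R_ceramic-fibre blanket = R_total − R_other = 0.1227 K/W
k = L/(R·A) = 0.12/(0.1227×11.2)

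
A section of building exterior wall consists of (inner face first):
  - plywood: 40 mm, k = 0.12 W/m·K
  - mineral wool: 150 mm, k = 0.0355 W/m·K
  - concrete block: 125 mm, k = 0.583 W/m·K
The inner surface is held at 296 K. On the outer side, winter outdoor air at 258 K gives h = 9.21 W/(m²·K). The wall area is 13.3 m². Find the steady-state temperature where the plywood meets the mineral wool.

T ≈ 293 K

Series thermal resistances:
R_plywood = L/(kA) = 0.04/(0.12×13.3) = 0.02506 K/W
R_mineral wool = L/(kA) = 0.15/(0.0355×13.3) = 0.3177 K/W
R_concrete block = L/(kA) = 0.125/(0.583×13.3) = 0.01612 K/W
R_outer film = 1/(h_o·A) = 1/(9.21×13.3) = 0.008164 K/W
R_total = 0.367 K/W;  Q = ΔT/R_total = 38/0.367 = 103.5 W
T_interface = T_inner − Q·ΣR(inner→interface) = 296 − 104×0.02506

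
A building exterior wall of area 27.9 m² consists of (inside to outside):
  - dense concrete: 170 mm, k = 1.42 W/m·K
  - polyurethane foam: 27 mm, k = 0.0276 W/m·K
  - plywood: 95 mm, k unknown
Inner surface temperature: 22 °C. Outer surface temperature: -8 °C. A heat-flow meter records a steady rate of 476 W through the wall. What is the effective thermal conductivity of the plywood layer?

k ≈ 0.144 W/(m·K)

Thermal resistances in series:
R_dense concrete = L/(kA) = 0.17/(1.42×27.9) = 0.004291 K/W
R_polyurethane foam = L/(kA) = 0.027/(0.0276×27.9) = 0.03506 K/W
Sum of known resistances R_other = 0.03935 K/W
Total R = ΔT/Q = 30/476 = 0.06303 K/W
R_plywood = R_total − R_other = 0.02367 K/W
k = L/(R·A) = 0.095/(0.02367×27.9)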